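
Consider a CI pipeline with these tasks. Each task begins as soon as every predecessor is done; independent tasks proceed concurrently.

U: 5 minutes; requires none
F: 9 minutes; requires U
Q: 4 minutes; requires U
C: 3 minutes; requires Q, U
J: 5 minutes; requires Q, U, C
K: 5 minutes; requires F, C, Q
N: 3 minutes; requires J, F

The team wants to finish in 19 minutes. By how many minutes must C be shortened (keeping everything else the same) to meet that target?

1

Current finish: 20 minutes; target: 19.
C is on every critical path, so each minute cut from C cuts the finish by one (this holds down to a finish of 19).
Need 20 − 19 = 1 minute off C → C becomes 2 minutes, finish becomes 19.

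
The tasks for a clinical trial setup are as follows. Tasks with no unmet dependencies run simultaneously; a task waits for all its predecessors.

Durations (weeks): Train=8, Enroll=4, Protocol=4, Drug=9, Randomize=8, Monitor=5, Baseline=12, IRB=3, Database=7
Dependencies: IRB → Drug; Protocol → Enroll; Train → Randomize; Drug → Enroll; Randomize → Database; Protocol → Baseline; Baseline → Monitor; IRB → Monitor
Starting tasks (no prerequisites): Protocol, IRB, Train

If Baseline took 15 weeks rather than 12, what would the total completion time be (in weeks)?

The binding path is Train→Randomize→Database = 8+8+7 = 23; finish at 23 weeks.
The longest path through Baseline is only 21 weeks, so Baseline has float 2.
The binding chain switches to Protocol→Baseline→Monitor = 4+15+5 = 24; finish 24 weeks.

24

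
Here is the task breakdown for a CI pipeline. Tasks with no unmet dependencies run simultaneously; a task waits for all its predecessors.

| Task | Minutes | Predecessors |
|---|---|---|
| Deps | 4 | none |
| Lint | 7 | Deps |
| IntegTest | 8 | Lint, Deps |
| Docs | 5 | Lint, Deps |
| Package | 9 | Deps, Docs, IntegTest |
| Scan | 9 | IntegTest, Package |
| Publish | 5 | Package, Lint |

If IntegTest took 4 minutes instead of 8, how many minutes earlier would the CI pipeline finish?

3

The binding path is Deps→Lint→IntegTest→Package→Scan = 4+7+8+9+9 = 37; finish at 37 minutes.
IntegTest lies on that path, so at 4 minutes the path becomes 33 minutes.
Now Deps→Lint→Docs→Package→Scan = 4+7+5+9+9 = 34 is longest, so the finish becomes 34 minutes.
Change in finish: 34 − 37 = -3 minutes.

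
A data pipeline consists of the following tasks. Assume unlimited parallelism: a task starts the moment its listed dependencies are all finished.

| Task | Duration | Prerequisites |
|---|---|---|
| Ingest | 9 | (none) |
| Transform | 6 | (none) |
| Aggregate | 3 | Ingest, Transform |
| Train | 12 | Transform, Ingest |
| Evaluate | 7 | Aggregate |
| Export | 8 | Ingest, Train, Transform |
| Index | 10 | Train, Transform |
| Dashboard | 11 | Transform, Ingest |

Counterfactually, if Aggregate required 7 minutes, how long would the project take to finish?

31

Critical path before the change: Ingest→Train→Index = 9+12+10 = 31 giving 31 minutes.
Aggregate has 12 minutes of float (longest path through it is 19).
The critical path is still Ingest→Train→Index; finish is now 31 minutes.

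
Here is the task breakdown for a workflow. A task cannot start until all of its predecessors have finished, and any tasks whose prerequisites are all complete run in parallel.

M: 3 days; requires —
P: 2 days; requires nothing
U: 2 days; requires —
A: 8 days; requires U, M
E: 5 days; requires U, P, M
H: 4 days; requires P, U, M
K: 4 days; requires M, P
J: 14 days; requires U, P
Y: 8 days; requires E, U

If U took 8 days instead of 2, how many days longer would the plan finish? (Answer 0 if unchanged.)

6

Actual critical path: U→J = 2+14 = 16 ⇒ 16 days.
U is on the critical path; changing it to 8 makes that path 22 days.
That remains the longest chain; total 22 days.
Change in finish: 22 − 16 = +6 days.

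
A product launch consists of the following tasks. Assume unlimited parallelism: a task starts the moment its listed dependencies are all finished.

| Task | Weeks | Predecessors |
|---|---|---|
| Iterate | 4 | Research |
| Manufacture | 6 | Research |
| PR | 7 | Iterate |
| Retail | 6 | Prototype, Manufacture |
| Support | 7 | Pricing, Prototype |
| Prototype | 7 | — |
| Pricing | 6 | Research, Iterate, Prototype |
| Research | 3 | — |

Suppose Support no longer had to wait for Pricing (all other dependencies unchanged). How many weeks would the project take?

15

With the dependency in place, Research→Iterate→Pricing→Support = 3+4+6+7 = 20 sets the finish at 20 weeks.
Without Pricing→Support, Support's earliest start moves from 13 to 7.
The longest chain is now Research→Manufacture→Retail = 3+6+6 = 15, so the project takes 15 weeks.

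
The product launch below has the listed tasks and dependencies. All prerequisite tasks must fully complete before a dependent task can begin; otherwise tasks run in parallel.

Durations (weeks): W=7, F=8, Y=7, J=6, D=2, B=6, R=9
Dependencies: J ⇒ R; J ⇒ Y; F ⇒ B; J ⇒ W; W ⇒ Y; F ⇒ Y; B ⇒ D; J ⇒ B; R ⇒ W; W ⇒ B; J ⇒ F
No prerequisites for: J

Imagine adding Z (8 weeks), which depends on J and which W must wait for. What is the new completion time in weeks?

Originally the job takes 30 weeks.
With Z inserted, W now waits for max(R, J, Z).
New critical path: J→R→W→B→D = 6+9+7+6+2 = 30 ⇒ 30 weeks.

30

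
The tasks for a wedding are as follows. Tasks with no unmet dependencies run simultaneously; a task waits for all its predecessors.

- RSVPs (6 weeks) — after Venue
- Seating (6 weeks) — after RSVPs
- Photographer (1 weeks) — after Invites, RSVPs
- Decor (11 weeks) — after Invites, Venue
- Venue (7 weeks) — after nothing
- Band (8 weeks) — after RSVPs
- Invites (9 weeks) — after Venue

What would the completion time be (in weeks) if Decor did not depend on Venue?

Before: longest chain Venue→Invites→Decor = 7+9+11 = 27, finish 27.
Dropping Venue→Decor doesn't change Decor's earliest start (16); another predecessor still binds.
The longest chain is now Venue→Invites→Decor = 7+9+11 = 27, so the project takes 27 weeks.

27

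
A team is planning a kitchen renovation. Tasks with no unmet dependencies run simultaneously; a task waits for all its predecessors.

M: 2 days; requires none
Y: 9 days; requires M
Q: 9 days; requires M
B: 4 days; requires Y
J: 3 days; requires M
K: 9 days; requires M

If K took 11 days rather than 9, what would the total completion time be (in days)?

15

Baseline: M→Y→B = 2+9+4 = 15 → 15 days.
K has 4 days of float (longest path through it is 11).
The critical path is still M→Y→B; finish is now 15 days.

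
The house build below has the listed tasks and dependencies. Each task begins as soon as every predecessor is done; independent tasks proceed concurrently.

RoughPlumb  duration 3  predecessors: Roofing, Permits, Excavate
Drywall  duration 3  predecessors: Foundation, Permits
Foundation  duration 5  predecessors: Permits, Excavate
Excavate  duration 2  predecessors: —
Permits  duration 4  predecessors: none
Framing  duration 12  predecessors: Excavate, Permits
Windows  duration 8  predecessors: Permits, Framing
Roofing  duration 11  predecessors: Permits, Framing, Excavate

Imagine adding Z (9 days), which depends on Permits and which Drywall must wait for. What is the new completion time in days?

Originally the plan takes 30 days.
With Z inserted, Drywall now waits for max(Foundation, Permits, Z).
New critical path: Permits→Framing→Roofing→RoughPlumb = 4+12+11+3 = 30 ⇒ 30 days.

30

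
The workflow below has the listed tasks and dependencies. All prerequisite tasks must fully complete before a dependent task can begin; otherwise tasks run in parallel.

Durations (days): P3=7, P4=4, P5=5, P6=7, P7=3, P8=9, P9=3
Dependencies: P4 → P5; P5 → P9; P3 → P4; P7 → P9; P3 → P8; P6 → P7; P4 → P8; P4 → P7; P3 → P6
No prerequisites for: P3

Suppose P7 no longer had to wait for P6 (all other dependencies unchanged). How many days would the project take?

Before: longest chain P3→P4→P8 = 7+4+9 = 20, finish 20.
Without P6→P7, P7's earliest start moves from 14 to 11.
After: P3→P4→P8 = 7+4+9 = 20 → 20 days.

20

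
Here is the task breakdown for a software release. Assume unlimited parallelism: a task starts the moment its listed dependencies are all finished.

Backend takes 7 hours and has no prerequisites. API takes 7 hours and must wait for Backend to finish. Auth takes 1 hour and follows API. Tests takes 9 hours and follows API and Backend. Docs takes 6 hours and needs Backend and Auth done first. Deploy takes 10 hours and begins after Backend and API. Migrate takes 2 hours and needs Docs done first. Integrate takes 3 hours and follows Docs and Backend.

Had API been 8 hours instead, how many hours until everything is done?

Actual critical path: Backend→API→Auth→Docs→Integrate = 7+7+1+6+3 = 24 ⇒ 24 hours.
API lies on that path, so at 8 hours the path becomes 25 hours.
That remains the longest chain; total 25 hours.

25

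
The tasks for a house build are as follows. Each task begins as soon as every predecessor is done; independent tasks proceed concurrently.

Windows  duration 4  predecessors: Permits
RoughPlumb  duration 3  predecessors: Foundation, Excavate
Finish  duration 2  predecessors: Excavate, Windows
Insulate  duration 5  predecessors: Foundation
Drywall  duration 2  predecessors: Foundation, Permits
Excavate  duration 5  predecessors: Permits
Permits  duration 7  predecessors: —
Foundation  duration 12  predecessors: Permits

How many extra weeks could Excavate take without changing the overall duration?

9

The longest chain is Permits→Foundation→Insulate = 7+12+5 = 24; overall finish 24 weeks.
The longest chain containing Excavate totals 15 weeks.
So Excavate can slip 21 − 12 = 9 weeks.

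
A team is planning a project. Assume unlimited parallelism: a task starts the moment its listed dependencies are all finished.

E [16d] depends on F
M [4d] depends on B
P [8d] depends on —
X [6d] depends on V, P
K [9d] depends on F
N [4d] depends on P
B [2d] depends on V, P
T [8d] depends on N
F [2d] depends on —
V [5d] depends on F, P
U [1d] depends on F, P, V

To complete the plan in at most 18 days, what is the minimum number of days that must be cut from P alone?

2

Current finish: 20 days; target: 18.
P is on every critical path, so each day cut from P cuts the finish by one (this holds down to a finish of 18).
Need 20 − 18 = 2 days off P → P becomes 6 days, finish becomes 18.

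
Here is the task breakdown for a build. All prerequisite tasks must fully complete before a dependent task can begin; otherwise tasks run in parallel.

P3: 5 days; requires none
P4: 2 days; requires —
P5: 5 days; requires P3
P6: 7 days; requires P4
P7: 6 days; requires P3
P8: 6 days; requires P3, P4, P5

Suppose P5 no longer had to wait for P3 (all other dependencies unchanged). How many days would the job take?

With the dependency in place, P3→P5→P8 = 5+5+6 = 16 sets the finish at 16 days.
Without P3→P5, P5's earliest start moves from 5 to 0.
After: P3→P7 = 5+6 = 11 → 11 days.

11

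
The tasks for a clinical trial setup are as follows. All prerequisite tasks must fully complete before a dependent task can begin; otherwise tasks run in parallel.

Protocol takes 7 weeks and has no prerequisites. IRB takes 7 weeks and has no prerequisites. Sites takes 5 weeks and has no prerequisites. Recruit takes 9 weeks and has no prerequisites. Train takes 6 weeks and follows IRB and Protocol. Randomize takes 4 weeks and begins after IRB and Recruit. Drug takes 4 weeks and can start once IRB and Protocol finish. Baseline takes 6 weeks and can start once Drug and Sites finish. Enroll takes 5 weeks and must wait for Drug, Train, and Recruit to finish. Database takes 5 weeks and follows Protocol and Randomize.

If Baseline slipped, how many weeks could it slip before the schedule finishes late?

Critical path: Protocol→Train→Enroll = 7+6+5 = 18, so the finish is 18 weeks.
Longest path through Baseline: 17 weeks (earliest finish 17, latest finish 18).
So Baseline can slip 18 − 17 = 1 week.

1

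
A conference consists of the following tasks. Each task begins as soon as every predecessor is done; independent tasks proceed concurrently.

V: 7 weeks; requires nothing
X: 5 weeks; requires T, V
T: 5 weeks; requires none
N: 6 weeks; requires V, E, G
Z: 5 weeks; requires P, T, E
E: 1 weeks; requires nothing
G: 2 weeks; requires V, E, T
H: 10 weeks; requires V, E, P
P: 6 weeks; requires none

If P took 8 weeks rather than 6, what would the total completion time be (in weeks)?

18

As given, the longest chain is V→H = 7+10 = 17, so the finish is 17 weeks.
P has 1 week of float (longest path through it is 16).
Now P→H = 8+10 = 18 is longest, so the finish becomes 18 weeks.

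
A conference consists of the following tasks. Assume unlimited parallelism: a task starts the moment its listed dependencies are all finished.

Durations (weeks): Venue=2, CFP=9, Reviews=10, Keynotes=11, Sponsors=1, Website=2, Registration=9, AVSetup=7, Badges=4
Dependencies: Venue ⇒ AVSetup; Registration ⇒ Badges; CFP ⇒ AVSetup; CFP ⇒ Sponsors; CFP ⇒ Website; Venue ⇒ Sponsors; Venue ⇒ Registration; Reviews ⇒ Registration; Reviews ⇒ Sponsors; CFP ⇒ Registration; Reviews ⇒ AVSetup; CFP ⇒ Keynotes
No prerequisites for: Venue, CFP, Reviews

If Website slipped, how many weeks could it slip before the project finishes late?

12

Reviews→Registration→Badges = 10+9+4 = 23 sets the makespan at 23 weeks.
The longest chain containing Website totals 11 weeks.
Slack of Website = 21 − 9 = 12 weeks.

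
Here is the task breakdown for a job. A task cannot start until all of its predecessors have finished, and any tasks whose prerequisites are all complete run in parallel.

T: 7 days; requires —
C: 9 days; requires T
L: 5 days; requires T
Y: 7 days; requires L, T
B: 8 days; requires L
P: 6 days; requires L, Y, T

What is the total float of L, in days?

T→L→Y→P = 7+5+7+6 = 25 sets the makespan at 25 days.
L finishes as early as 12 and must finish by 12.
Slack of L = 7 − 7 = 0 days.

0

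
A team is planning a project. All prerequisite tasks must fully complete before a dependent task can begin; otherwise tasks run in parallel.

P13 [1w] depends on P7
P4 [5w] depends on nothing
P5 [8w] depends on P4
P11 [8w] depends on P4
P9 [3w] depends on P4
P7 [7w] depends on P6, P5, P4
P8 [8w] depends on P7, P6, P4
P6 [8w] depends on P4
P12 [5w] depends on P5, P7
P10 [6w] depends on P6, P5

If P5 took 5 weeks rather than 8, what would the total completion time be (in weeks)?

28

The binding path is P4→P5→P7→P8 = 5+8+7+8 = 28; finish at 28 weeks.
Since P5 is critical, the -3 change carries straight to that chain (now 25 weeks).
New critical path: P4→P6→P7→P8 = 5+8+7+8 = 28 ⇒ 28 weeks.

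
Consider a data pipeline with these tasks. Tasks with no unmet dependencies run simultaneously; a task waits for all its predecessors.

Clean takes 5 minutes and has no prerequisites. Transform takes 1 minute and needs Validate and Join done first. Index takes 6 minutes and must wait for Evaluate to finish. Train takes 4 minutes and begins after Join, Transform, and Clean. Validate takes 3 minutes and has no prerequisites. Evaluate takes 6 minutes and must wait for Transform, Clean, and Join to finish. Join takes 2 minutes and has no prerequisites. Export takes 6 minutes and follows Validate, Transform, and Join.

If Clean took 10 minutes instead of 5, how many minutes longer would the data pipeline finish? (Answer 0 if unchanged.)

As given, the longest chain is Clean→Evaluate→Index = 5+6+6 = 17, so the finish is 17 minutes.
Clean is on the critical path; changing it to 10 makes that path 22 minutes.
That remains the longest chain; total 22 minutes.
Change in finish: 22 − 17 = +5 minutes.

5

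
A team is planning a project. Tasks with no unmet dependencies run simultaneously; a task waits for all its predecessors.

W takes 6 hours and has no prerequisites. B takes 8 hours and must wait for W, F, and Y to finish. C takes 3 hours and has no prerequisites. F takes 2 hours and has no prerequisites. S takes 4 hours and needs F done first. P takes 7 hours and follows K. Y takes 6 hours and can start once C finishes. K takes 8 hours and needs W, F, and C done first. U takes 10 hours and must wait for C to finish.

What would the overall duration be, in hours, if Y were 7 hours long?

Critical path before the change: W→K→P = 6+8+7 = 21 giving 21 hours.
Y is off the critical path — its longest chain is 17 hours, giving 4 of slack.
The critical path is still W→K→P; finish is now 21 hours.

21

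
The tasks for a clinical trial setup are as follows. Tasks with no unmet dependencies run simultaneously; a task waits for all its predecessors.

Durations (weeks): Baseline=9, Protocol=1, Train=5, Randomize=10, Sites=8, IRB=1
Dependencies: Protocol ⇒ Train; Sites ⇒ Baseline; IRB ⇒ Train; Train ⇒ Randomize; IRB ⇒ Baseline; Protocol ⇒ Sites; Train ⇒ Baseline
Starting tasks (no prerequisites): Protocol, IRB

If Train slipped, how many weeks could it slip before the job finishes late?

Protocol→Sites→Baseline = 1+8+9 = 18 sets the makespan at 18 weeks.
Train finishes as early as 6 and must finish by 8.
Slack of Train = 3 − 1 = 2 weeks.

2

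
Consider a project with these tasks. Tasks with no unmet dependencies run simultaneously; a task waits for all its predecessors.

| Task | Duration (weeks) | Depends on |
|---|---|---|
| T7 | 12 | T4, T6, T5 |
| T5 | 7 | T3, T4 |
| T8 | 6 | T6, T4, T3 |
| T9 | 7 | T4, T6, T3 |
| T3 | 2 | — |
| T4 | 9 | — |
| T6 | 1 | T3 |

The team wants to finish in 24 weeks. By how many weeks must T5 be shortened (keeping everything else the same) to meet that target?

Current finish: 28 weeks; target: 24.
T5 is on every critical path, so each week cut from T5 cuts the finish by one (this holds down to a finish of 22).
Need 28 − 24 = 4 weeks off T5 → T5 becomes 3 weeks, finish becomes 24.

4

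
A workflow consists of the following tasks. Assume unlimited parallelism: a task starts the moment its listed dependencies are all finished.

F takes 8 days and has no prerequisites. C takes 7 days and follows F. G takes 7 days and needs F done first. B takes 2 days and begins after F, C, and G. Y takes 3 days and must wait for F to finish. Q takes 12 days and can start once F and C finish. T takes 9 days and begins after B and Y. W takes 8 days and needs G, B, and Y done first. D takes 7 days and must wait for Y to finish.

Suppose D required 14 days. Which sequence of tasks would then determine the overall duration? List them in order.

F, C, Q

As given, the longest chain is F→C→Q = 8+7+12 = 27, so the finish is 27 days.
D has 9 days of float (longest path through it is 18).
That remains the longest chain; total 27 days.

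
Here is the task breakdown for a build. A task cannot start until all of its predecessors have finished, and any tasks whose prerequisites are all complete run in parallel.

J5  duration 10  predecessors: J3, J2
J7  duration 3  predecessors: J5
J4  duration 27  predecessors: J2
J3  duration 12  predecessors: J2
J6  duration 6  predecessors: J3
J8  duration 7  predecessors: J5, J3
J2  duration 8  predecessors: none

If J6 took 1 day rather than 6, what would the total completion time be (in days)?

37

The binding path is J2→J3→J5→J8 = 8+12+10+7 = 37; finish at 37 days.
The longest path through J6 is only 26 days, so J6 has float 11.
No other chain overtakes it, so the finish is 37 days.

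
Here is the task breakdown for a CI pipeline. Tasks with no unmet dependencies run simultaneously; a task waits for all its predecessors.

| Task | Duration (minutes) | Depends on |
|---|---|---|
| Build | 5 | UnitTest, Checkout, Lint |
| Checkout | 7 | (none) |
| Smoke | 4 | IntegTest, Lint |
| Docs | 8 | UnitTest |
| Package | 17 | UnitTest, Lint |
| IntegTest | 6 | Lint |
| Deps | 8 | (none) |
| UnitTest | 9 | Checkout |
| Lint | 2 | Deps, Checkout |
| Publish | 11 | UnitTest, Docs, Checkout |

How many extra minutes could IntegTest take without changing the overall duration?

Checkout→UnitTest→Docs→Publish = 7+9+8+11 = 35 sets the makespan at 35 minutes.
IntegTest finishes as early as 16 and must finish by 31.
Slack of IntegTest = 25 − 10 = 15 minutes.

15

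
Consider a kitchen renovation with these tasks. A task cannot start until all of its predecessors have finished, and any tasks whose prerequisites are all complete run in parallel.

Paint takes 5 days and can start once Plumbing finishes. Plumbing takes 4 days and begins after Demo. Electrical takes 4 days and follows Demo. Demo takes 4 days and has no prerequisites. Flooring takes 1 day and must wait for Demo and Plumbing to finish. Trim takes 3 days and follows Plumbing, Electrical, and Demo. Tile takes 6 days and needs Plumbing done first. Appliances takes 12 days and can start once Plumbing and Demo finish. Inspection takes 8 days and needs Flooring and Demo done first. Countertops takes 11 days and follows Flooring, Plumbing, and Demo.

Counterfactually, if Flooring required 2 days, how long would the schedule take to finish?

Critical path before the change: Demo→Plumbing→Flooring→Countertops = 4+4+1+11 = 20 giving 20 days.
Since Flooring is critical, the +1 change carries straight to that chain (now 21 days).
That remains the longest chain; total 21 days.

21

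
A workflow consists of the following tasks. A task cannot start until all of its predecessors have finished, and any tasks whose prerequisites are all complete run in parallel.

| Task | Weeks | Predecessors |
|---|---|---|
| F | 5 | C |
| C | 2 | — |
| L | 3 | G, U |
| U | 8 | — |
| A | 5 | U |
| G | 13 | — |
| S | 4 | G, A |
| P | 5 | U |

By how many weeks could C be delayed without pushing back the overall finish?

Critical path: U→A→S = 8+5+4 = 17, so the finish is 17 weeks.
C finishes as early as 2 and must finish by 12.
So C can slip 12 − 2 = 10 weeks.

10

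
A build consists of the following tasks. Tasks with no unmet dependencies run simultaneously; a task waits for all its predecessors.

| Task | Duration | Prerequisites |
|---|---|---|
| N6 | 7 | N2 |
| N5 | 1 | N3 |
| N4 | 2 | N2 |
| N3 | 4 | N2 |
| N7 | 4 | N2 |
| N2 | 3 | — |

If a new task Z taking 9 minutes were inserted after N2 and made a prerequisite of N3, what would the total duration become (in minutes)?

17

Originally the build takes 10 minutes.
With Z inserted, N3 now waits for max(N2, Z).
New critical path: N2→Z→N3→N5 = 3+9+4+1 = 17 ⇒ 17 minutes.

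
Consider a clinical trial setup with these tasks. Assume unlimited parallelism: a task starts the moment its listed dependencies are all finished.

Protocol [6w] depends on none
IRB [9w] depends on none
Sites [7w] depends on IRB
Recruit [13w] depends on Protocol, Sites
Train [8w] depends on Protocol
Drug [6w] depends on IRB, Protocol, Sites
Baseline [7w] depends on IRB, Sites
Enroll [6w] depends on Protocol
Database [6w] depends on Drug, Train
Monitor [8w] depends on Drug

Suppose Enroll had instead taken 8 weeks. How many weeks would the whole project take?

30

Baseline: IRB→Sites→Drug→Monitor = 9+7+6+8 = 30 → 30 weeks.
Enroll is off the critical path — its longest chain is 12 weeks, giving 18 of slack.
The critical path is still IRB→Sites→Drug→Monitor; finish is now 30 weeks.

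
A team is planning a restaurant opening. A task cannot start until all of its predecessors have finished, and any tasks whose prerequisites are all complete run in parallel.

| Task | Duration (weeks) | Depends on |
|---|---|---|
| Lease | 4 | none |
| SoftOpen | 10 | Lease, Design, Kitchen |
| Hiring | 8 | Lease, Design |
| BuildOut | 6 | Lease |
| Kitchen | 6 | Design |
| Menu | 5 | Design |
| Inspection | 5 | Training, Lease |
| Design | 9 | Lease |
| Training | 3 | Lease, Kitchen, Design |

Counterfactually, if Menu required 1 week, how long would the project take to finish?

29

Critical path before the change: Lease→Design→Kitchen→SoftOpen = 4+9+6+10 = 29 giving 29 weeks.
The longest path through Menu is only 18 weeks, so Menu has float 11.
That remains the longest chain; total 29 weeks.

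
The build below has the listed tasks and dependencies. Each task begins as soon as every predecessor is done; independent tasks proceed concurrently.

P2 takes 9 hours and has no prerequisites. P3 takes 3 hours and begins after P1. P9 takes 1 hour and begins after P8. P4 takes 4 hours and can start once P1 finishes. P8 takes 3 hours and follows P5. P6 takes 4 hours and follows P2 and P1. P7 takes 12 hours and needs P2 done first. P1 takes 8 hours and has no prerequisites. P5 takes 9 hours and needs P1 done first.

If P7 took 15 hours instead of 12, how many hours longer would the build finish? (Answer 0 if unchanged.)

3

As given, the longest chain is P2→P7 = 9+12 = 21, so the finish is 21 hours.
Since P7 is critical, the +3 change carries straight to that chain (now 24 hours).
That remains the longest chain; total 24 hours.
Change in finish: 24 − 21 = +3 hours.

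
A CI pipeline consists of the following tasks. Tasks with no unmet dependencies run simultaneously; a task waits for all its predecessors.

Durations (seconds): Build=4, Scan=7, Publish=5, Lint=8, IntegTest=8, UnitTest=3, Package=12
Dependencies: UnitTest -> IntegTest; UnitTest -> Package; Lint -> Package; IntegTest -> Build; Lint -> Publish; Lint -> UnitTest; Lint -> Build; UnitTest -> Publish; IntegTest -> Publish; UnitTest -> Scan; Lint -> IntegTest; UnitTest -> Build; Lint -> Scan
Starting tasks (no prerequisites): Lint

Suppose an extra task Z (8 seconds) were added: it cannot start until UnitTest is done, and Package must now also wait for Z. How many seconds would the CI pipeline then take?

Originally the CI pipeline takes 24 seconds.
With Z inserted, Package now waits for max(UnitTest, Lint, Z).
New critical path: Lint→UnitTest→Z→Package = 8+3+8+12 = 31 ⇒ 31 seconds.

31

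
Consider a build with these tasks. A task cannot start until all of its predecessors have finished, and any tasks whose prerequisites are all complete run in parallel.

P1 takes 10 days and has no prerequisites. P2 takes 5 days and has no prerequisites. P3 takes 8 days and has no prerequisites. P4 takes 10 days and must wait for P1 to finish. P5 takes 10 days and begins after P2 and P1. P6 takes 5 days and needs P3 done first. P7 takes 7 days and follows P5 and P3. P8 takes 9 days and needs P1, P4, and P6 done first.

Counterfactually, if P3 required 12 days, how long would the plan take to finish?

29

Critical path before the change: P1→P4→P8 = 10+10+9 = 29 giving 29 days.
P3 is off the critical path — its longest chain is 22 days, giving 7 of slack.
The critical path is still P1→P4→P8; finish is now 29 days.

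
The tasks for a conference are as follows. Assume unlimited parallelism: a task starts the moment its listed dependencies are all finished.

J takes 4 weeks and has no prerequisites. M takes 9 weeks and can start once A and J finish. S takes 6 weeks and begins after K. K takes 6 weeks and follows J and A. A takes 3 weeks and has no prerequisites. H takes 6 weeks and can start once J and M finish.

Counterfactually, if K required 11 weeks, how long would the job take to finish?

As given, the longest chain is J→M→H = 4+9+6 = 19, so the finish is 19 weeks.
K is off the critical path — its longest chain is 16 weeks, giving 3 of slack.
The binding chain switches to J→K→S = 4+11+6 = 21; finish 21 weeks.

21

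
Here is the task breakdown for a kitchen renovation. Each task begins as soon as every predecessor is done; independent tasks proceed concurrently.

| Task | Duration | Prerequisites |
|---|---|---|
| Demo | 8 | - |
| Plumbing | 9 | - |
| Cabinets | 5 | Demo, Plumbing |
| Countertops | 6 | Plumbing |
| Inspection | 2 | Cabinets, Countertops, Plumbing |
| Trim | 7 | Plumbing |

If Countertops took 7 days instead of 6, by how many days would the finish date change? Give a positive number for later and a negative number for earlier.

The binding path is Plumbing→Countertops→Inspection = 9+6+2 = 17; finish at 17 days.
Countertops lies on that path, so at 7 days the path becomes 18 days.
That remains the longest chain; total 18 days.
Change in finish: 18 − 17 = +1 days.

1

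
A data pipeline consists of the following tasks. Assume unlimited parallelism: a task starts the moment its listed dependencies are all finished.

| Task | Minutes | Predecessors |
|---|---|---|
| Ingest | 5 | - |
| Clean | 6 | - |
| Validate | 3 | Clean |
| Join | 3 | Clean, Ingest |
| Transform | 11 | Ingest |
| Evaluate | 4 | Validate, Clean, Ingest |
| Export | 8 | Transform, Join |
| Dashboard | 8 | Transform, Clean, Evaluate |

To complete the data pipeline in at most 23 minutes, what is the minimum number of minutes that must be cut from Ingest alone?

1

Current finish: 24 minutes; target: 23.
Ingest is on every critical path, so each minute cut from Ingest cuts the finish by one (this holds down to a finish of 21).
Need 24 − 23 = 1 minute off Ingest → Ingest becomes 4 minutes, finish becomes 23.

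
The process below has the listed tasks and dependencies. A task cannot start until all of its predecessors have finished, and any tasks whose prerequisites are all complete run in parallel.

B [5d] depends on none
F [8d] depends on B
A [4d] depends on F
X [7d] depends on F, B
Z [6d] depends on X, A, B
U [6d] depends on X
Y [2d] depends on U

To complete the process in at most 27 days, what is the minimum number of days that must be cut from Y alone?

1

Current finish: 28 days; target: 27.
Y is on every critical path, so each day cut from Y cuts the finish by one (this holds down to a finish of 27).
Need 28 − 27 = 1 day off Y → Y becomes 1 day, finish becomes 27.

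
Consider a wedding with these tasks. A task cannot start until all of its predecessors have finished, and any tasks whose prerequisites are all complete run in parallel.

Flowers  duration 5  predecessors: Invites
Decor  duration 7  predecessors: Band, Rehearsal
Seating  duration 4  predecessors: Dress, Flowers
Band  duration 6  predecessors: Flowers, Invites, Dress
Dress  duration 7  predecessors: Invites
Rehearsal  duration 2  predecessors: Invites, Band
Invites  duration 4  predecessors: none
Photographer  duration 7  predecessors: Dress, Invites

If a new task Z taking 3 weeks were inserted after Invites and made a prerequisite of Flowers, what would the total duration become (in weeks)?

Originally the schedule takes 26 weeks.
With Z inserted, Flowers now waits for max(Invites, Z).
New critical path: Invites→Z→Flowers→Band→Rehearsal→Decor = 4+3+5+6+2+7 = 27 ⇒ 27 weeks.

27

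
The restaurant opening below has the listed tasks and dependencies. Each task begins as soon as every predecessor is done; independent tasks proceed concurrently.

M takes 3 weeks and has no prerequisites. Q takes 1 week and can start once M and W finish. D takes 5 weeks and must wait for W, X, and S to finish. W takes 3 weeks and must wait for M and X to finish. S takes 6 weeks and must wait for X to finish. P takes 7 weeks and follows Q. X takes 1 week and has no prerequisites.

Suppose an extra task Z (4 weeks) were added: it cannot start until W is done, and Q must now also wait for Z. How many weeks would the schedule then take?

Originally the schedule takes 14 weeks.
With Z inserted, Q now waits for max(M, W, Z).
New critical path: M→W→Z→Q→P = 3+3+4+1+7 = 18 ⇒ 18 weeks.

18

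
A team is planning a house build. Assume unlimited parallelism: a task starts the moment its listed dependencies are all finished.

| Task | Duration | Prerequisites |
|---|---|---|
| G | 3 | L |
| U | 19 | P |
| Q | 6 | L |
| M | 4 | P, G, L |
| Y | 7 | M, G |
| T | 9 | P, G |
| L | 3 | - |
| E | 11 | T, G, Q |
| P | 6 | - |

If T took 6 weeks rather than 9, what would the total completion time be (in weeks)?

25

Actual critical path: P→T→E = 6+9+11 = 26 ⇒ 26 weeks.
Since T is critical, the -3 change carries straight to that chain (now 23 weeks).
The binding chain switches to P→U = 6+19 = 25; finish 25 weeks.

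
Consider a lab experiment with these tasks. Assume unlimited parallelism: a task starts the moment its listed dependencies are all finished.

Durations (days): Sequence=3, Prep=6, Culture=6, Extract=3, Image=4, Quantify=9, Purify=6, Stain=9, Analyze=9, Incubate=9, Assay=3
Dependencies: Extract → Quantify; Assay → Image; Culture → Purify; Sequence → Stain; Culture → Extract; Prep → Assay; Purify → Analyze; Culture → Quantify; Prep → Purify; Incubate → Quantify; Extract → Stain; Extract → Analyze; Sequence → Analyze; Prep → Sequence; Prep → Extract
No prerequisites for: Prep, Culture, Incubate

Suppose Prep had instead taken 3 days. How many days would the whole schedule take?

21

Baseline: Prep→Purify→Analyze = 6+6+9 = 21 → 21 days.
Prep is on the critical path; changing it to 3 makes that path 18 days.
The binding chain switches to Culture→Purify→Analyze = 6+6+9 = 21; finish 21 days.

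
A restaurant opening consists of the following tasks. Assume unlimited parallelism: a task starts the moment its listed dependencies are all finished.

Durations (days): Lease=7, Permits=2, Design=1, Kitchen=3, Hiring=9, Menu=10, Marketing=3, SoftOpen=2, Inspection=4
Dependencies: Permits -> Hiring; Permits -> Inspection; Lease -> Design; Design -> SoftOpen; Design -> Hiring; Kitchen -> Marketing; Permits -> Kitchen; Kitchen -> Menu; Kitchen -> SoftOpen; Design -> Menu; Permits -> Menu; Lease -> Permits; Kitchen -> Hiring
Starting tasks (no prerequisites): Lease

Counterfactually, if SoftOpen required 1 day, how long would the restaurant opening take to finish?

22

As given, the longest chain is Lease→Permits→Kitchen→Menu = 7+2+3+10 = 22, so the finish is 22 days.
SoftOpen is off the critical path — its longest chain is 14 days, giving 8 of slack.
No other chain overtakes it, so the finish is 22 days.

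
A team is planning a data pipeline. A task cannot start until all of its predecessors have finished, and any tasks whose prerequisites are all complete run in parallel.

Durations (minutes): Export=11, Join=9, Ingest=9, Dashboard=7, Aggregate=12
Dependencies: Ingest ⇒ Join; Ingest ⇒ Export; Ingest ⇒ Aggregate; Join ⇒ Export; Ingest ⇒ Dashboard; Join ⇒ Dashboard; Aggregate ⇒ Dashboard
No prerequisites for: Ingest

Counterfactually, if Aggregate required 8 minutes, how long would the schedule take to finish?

29

Critical path before the change: Ingest→Join→Export = 9+9+11 = 29 giving 29 minutes.
Aggregate is off the critical path — its longest chain is 28 minutes, giving 1 of slack.
No other chain overtakes it, so the finish is 29 minutes.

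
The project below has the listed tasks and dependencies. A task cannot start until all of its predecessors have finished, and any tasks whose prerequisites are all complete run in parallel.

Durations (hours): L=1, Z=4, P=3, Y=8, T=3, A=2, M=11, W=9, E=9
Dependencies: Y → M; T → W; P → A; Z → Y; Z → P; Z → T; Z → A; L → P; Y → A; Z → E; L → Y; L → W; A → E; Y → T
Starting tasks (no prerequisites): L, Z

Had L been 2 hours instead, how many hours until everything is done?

The binding path is Z→Y→T→W = 4+8+3+9 = 24; finish at 24 hours.
L is off the critical path — its longest chain is 21 hours, giving 3 of slack.
That remains the longest chain; total 24 hours.

24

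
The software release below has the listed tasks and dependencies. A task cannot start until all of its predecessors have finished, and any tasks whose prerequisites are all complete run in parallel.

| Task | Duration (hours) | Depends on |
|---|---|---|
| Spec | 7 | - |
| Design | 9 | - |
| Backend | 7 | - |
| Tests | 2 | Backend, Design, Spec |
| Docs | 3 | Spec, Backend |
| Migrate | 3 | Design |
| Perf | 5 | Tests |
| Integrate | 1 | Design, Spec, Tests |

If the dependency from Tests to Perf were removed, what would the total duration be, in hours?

12

Before: longest chain Design→Tests→Perf = 9+2+5 = 16, finish 16.
Without Tests→Perf, Perf's earliest start moves from 11 to 0.
After: Design→Tests→Integrate = 9+2+1 = 12 → 12 hours.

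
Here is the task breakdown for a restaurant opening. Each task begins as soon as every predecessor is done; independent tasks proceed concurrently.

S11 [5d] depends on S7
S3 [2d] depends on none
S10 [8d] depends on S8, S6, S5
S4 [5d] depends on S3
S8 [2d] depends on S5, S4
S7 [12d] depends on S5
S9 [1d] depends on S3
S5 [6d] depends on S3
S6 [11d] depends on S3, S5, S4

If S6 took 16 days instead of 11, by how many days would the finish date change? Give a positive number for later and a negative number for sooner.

5

Baseline: S3→S5→S6→S10 = 2+6+11+8 = 27 → 27 days.
Since S6 is critical, the +5 change carries straight to that chain (now 32 days).
That remains the longest chain; total 32 days.
Change in finish: 32 − 27 = +5 days.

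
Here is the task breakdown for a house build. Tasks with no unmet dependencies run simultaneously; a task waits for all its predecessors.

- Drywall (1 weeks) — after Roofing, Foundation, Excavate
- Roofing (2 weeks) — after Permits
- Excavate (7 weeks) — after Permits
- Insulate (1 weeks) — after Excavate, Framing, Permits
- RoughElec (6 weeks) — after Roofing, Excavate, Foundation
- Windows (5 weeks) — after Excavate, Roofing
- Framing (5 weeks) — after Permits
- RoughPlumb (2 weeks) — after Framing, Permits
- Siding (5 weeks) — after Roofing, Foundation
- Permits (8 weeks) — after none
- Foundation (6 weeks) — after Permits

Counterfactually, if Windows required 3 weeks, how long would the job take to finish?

21

Baseline: Permits→Excavate→RoughElec = 8+7+6 = 21 → 21 weeks.
Windows is off the critical path — its longest chain is 20 weeks, giving 1 of slack.
No other chain overtakes it, so the finish is 21 weeks.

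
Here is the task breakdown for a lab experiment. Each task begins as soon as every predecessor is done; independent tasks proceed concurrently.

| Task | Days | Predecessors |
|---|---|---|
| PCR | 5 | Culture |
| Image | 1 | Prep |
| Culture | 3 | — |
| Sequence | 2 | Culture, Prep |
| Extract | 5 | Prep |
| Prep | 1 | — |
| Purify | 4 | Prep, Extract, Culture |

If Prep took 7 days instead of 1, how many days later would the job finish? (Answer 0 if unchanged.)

6

As given, the longest chain is Prep→Extract→Purify = 1+5+4 = 10, so the finish is 10 days.
Prep lies on that path, so at 7 days the path becomes 16 days.
The critical path is still Prep→Extract→Purify; finish is now 16 days.
Change in finish: 16 − 10 = +6 days.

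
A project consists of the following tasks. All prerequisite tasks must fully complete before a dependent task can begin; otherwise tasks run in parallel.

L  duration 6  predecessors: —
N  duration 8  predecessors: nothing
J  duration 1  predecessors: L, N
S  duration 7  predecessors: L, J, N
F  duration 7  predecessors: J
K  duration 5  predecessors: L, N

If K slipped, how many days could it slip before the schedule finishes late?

3

N→J→F = 8+1+7 = 16 sets the makespan at 16 days.
The longest chain containing K totals 13 days.
Float = 16 − 13 = 3.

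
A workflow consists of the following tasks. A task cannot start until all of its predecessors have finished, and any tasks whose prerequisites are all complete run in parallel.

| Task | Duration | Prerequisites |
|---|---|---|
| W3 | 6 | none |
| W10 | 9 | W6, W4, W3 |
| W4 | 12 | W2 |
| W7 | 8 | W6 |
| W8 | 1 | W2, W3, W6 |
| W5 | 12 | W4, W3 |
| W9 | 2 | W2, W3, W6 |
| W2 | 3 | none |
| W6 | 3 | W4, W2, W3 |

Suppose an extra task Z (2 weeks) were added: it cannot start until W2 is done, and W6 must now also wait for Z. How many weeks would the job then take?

27

Originally the job takes 27 weeks.
With Z inserted, W6 now waits for max(W4, W2, W3, Z).
New critical path: W2→W4→W5 = 3+12+12 = 27 ⇒ 27 weeks.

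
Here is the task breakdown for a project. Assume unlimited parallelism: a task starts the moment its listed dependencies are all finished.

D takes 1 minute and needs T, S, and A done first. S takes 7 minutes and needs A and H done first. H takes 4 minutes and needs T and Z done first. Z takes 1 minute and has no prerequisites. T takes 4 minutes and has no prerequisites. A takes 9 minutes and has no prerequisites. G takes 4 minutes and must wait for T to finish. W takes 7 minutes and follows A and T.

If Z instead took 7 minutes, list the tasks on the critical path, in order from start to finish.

Actual critical path: A→S→D = 9+7+1 = 17 ⇒ 17 minutes.
The longest path through Z is only 13 minutes, so Z has float 4.
The binding chain switches to Z→H→S→D = 7+4+7+1 = 19; finish 19 minutes.

Z, H, S, D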